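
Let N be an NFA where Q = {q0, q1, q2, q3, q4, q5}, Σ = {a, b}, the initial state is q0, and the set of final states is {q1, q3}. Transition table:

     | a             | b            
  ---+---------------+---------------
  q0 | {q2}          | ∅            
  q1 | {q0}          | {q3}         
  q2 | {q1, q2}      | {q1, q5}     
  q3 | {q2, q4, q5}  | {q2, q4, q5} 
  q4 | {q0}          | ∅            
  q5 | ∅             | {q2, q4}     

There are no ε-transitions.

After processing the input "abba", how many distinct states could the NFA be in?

5

Start in {q0}.
Read 'a': q0→{q2}; now {q2}.
Read 'b': q2→{q1, q5}; now {q1, q5}.
Read 'b': q1→{q3}, q5→{q2, q4}; now {q2, q3, q4}.
Read 'a': q2→{q1, q2}, q3→{q2, q4, q5}, q4→{q0}; now {q0, q1, q2, q4, q5}.
That set has 5 states.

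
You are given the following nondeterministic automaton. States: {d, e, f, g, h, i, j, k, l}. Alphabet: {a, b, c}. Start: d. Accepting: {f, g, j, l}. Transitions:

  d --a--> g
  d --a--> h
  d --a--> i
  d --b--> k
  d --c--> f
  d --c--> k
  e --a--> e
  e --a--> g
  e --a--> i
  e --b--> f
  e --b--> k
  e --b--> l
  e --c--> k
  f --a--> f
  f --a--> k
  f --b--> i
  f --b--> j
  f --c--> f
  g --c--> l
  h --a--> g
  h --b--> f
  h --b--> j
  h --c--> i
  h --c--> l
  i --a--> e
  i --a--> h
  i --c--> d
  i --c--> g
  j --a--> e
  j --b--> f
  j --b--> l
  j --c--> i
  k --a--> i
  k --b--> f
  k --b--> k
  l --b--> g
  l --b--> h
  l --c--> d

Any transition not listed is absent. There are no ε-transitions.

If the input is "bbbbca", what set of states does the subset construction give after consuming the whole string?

{e, f, g, h, i, k}

Start in {d}.
Read 'b': d→{k}; now {k}.
Read 'b': k→{f, k}; now {f, k}.
Read 'b': f→{i, j}, k→{f, k}; now {f, i, j, k}.
Read 'b': f→{i, j}, i→∅, j→{f, l}, k→{f, k}; now {f, i, j, k, l}.
Read 'c': f→{f}, i→{d, g}, j→{i}, k→∅, l→{d}; now {d, f, g, i}.
Read 'a': d→{g, h, i}, f→{f, k}, g→∅, i→{e, h}; now {e, f, g, h, i, k}.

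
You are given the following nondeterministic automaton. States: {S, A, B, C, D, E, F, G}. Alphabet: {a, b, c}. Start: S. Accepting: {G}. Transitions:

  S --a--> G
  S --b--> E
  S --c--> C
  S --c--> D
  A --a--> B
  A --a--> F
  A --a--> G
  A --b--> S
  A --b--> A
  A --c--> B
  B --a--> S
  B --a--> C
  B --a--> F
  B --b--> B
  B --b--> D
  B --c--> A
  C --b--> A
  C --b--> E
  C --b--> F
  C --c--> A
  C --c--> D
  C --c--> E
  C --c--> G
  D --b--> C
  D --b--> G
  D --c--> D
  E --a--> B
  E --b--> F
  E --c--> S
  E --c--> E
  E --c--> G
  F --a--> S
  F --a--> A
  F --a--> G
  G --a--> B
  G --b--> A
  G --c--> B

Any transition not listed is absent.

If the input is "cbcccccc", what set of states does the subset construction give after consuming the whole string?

Start in {S}.
Read 'c': S→{C, D}; now {C, D}.
Read 'b': C→{A, E, F}, D→{C, G}; now {A, C, E, F, G}.
Read 'c': A→{B}, C→{A, D, E, G}, E→{S, E, G}, F→∅, G→{B}; now {S, A, B, D, E, G}.
Read 'c': S→{C, D}, A→{B}, B→{A}, D→{D}, E→{S, E, G}, G→{B}; now {S, A, B, C, D, E, G}.
Read 'c': S→{C, D}, A→{B}, B→{A}, C→{A, D, E, G}, D→{D}, E→{S, E, G}, G→{B}; now {S, A, B, C, D, E, G}.
Read 'c': S→{C, D}, A→{B}, B→{A}, C→{A, D, E, G}, D→{D}, E→{S, E, G}, G→{B}; now {S, A, B, C, D, E, G}.
Read 'c': S→{C, D}, A→{B}, B→{A}, C→{A, D, E, G}, D→{D}, E→{S, E, G}, G→{B}; now {S, A, B, C, D, E, G}.
Read 'c': S→{C, D}, A→{B}, B→{A}, C→{A, D, E, G}, D→{D}, E→{S, E, G}, G→{B}; now {S, A, B, C, D, E, G}.

{S, A, B, C, D, E, G}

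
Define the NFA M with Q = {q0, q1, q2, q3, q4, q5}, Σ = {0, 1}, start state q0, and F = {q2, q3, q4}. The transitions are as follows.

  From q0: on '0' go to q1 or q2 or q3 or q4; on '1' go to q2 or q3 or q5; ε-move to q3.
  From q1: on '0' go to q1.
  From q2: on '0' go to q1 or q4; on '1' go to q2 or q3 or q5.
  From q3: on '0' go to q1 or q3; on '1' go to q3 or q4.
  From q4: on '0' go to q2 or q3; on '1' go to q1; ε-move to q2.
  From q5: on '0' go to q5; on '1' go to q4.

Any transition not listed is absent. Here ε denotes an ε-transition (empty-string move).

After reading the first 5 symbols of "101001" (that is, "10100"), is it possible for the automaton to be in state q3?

Yes

Start: ε-closure({q0}) = {q0, q3}.
Read '1': {q0, q3} → {q2, q3, q4, q5}.
Read '0': {q2, q3, q4, q5} → {q1, q2, q3, q4, q5}.
Read '1': {q1, q2, q3, q4, q5} → {q1, q2, q3, q4, q5}.
Read '0': {q1, q2, q3, q4, q5} → {q1, q2, q3, q4, q5}.
Read '0': {q1, q2, q3, q4, q5} → {q1, q2, q3, q4, q5}.
State q3 is in {q1, q2, q3, q4, q5}.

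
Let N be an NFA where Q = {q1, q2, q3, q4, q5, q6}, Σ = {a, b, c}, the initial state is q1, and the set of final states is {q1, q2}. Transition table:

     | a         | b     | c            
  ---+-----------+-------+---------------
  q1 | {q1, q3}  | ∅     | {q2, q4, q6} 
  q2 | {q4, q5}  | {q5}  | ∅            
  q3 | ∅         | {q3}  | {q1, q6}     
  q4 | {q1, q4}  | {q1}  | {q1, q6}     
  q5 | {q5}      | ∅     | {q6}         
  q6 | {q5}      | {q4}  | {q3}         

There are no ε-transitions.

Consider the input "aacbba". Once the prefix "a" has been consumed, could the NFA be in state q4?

Start in {q1}.
Read 'a': q1→{q1, q3}; now {q1, q3}.
State q4 is not in {q1, q3}.

No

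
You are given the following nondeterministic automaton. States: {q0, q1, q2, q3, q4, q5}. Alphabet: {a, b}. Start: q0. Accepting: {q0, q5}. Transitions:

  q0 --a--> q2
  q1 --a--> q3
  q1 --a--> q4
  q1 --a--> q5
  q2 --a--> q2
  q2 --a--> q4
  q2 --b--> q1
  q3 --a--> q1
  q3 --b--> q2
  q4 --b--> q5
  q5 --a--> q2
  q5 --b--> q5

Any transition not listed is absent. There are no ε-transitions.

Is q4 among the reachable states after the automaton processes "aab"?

No

Start in {q0}.
Read 'a': {q0} → {q2}.
Read 'a': {q2} → {q2, q4}.
Read 'b': {q2, q4} → {q1, q5}.
State q4 is not in {q1, q5}.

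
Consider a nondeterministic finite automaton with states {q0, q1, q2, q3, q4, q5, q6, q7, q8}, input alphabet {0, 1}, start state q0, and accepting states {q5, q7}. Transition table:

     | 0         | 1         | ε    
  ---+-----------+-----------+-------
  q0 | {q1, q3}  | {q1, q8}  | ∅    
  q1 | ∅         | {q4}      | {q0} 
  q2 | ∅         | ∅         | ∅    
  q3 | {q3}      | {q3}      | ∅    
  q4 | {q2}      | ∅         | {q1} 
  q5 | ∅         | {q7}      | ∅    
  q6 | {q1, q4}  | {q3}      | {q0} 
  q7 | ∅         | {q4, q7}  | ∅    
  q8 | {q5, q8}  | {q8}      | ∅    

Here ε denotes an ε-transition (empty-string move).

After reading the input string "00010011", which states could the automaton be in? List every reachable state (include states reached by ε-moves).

Start in {q0}.
Read '0': q0→{q1, q3}; union {q1, q3}; ε-closure = {q0, q1, q3}.
Read '0': q0→{q1, q3}, q1→∅, q3→{q3}; union {q1, q3}; ε-closure = {q0, q1, q3}.
Read '0': q0→{q1, q3}, q1→∅, q3→{q3}; union {q1, q3}; ε-closure = {q0, q1, q3}.
Read '1': q0→{q1, q8}, q1→{q4}, q3→{q3}; union {q1, q3, q4, q8}; ε-closure = {q0, q1, q3, q4, q8}.
Read '0': q0→{q1, q3}, q1→∅, q3→{q3}, q4→{q2}, q8→{q5, q8}; union {q1, q2, q3, q5, q8}; ε-closure = {q0, q1, q2, q3, q5, q8}.
Read '0': q0→{q1, q3}, q1→∅, q2→∅, q3→{q3}, q5→∅, q8→{q5, q8}; union {q1, q3, q5, q8}; ε-closure = {q0, q1, q3, q5, q8}.
Read '1': q0→{q1, q8}, q1→{q4}, q3→{q3}, q5→{q7}, q8→{q8}; union {q1, q3, q4, q7, q8}; ε-closure = {q0, q1, q3, q4, q7, q8}.
Read '1': q0→{q1, q8}, q1→{q4}, q3→{q3}, q4→∅, q7→{q4, q7}, q8→{q8}; union {q1, q3, q4, q7, q8}; ε-closure = {q0, q1, q3, q4, q7, q8}.

{q0, q1, q3, q4, q7, q8}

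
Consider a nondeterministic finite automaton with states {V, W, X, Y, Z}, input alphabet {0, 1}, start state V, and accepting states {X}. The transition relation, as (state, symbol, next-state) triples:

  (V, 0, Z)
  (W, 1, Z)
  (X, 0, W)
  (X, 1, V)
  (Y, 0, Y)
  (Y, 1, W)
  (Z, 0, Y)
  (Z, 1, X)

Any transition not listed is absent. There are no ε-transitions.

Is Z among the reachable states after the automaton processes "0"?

Yes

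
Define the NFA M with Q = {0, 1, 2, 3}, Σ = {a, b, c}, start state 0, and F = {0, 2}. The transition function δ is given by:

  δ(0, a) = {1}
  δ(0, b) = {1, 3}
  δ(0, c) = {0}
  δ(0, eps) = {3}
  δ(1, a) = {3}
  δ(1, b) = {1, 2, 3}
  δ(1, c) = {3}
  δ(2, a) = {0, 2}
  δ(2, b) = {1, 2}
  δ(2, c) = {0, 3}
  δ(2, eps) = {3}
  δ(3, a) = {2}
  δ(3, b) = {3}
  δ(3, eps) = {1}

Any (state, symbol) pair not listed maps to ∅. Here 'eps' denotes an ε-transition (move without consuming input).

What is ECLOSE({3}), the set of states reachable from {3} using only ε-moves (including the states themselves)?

{1, 3}

Begin with {3}.
ε-move 3 → 1; add 1.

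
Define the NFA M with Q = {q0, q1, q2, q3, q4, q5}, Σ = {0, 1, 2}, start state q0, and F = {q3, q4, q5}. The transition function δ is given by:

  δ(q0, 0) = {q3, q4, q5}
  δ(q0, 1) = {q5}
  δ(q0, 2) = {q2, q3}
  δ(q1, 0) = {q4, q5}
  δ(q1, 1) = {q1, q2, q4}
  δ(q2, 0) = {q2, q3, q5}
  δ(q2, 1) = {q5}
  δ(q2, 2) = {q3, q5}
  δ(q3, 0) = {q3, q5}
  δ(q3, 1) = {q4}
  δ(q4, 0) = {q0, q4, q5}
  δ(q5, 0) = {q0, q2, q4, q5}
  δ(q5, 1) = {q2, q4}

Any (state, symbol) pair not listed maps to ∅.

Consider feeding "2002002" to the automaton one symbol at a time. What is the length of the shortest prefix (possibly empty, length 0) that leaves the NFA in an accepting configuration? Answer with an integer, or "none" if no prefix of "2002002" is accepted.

1

Start in {q0}.
Read '2': q0→{q2, q3}; now {q2, q3}.
None of the earlier sets intersect F, but {q2, q3} does.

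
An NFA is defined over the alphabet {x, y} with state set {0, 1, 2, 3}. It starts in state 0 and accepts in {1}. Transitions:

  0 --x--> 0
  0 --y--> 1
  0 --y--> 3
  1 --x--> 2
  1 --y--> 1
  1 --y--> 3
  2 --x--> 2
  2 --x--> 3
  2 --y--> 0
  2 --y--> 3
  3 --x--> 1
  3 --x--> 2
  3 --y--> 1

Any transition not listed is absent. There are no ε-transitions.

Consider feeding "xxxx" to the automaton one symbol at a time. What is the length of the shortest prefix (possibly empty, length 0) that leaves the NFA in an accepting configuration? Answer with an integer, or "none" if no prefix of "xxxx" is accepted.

none

Start in {0}.
Read 'x': 0→{0}; now {0}.
Read 'x': 0→{0}; now {0}.
Read 'x': 0→{0}; now {0}.
Read 'x': 0→{0}; now {0}.
No reachable set along the way intersects F.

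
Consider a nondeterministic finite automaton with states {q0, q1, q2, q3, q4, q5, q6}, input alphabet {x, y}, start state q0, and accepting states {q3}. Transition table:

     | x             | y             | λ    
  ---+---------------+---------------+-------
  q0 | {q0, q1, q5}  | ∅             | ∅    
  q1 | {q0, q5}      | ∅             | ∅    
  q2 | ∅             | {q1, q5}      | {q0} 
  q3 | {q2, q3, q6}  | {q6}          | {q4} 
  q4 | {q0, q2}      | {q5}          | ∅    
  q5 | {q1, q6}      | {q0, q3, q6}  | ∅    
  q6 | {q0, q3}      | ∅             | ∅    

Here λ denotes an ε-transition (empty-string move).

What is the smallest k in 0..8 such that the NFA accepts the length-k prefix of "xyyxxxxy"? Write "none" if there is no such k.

2

Start in {q0}.
Read 'x': q0→{q0, q1, q5}; now {q0, q1, q5}.
Read 'y': q0→∅, q1→∅, q5→{q0, q3, q6}; union {q0, q3, q6}; ε-closure = {q0, q3, q4, q6}.
None of the earlier sets intersect F, but {q0, q3, q4, q6} does.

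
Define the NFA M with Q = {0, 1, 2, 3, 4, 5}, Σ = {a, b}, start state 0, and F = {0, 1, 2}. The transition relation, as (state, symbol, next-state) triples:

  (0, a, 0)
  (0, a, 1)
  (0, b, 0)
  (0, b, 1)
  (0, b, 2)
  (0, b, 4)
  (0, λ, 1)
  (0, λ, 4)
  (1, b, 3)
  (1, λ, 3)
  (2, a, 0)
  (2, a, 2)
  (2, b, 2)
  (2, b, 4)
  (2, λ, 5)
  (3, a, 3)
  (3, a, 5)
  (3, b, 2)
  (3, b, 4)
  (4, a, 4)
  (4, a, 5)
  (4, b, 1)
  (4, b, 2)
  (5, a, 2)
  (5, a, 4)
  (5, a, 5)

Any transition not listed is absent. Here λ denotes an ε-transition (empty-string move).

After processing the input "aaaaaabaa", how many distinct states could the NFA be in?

Start: ε-closure({0}) = {0, 1, 3, 4}.
Read 'a': 0→{0, 1}, 1→∅, 3→{3, 5}, 4→{4, 5}; now {0, 1, 3, 4, 5}.
Read 'a': 0→{0, 1}, 1→∅, 3→{3, 5}, 4→{4, 5}, 5→{2, 4, 5}; now {0, 1, 2, 3, 4, 5}.
Read 'a': 0→{0, 1}, 1→∅, 2→{0, 2}, 3→{3, 5}, 4→{4, 5}, 5→{2, 4, 5}; now {0, 1, 2, 3, 4, 5}.
Read 'a': 0→{0, 1}, 1→∅, 2→{0, 2}, 3→{3, 5}, 4→{4, 5}, 5→{2, 4, 5}; now {0, 1, 2, 3, 4, 5}.
Read 'a': 0→{0, 1}, 1→∅, 2→{0, 2}, 3→{3, 5}, 4→{4, 5}, 5→{2, 4, 5}; now {0, 1, 2, 3, 4, 5}.
Read 'a': 0→{0, 1}, 1→∅, 2→{0, 2}, 3→{3, 5}, 4→{4, 5}, 5→{2, 4, 5}; now {0, 1, 2, 3, 4, 5}.
Read 'b': 0→{0, 1, 2, 4}, 1→{3}, 2→{2, 4}, 3→{2, 4}, 4→{1, 2}, 5→∅; union {0, 1, 2, 3, 4}; ε-closure = {0, 1, 2, 3, 4, 5}.
Read 'a': 0→{0, 1}, 1→∅, 2→{0, 2}, 3→{3, 5}, 4→{4, 5}, 5→{2, 4, 5}; now {0, 1, 2, 3, 4, 5}.
Read 'a': 0→{0, 1}, 1→∅, 2→{0, 2}, 3→{3, 5}, 4→{4, 5}, 5→{2, 4, 5}; now {0, 1, 2, 3, 4, 5}.
That set has 6 states.

6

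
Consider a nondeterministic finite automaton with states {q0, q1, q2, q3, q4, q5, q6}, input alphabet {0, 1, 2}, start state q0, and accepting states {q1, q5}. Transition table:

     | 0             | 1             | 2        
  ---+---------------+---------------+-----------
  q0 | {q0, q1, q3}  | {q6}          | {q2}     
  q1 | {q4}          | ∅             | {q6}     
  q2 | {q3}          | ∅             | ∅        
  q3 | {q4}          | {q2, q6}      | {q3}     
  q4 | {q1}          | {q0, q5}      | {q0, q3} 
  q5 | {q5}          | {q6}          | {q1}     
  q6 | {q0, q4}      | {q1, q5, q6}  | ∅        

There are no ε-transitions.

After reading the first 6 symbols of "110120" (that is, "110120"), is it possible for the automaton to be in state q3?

Yes

Start in {q0}.
Read '1': {q0} → {q6}.
Read '1': {q6} → {q1, q5, q6}.
Read '0': {q1, q5, q6} → {q0, q4, q5}.
Read '1': {q0, q4, q5} → {q0, q5, q6}.
Read '2': {q0, q5, q6} → {q1, q2}.
Read '0': {q1, q2} → {q3, q4}.
State q3 is in {q3, q4}.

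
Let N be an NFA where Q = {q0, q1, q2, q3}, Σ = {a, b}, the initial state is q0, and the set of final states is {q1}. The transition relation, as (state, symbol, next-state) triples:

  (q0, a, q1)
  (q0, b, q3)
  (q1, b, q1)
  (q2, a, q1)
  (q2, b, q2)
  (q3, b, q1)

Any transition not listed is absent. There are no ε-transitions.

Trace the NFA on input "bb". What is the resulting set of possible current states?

Start in {q0}.
Read 'b': {q0} → {q3}.
Read 'b': {q3} → {q1}.

{q1}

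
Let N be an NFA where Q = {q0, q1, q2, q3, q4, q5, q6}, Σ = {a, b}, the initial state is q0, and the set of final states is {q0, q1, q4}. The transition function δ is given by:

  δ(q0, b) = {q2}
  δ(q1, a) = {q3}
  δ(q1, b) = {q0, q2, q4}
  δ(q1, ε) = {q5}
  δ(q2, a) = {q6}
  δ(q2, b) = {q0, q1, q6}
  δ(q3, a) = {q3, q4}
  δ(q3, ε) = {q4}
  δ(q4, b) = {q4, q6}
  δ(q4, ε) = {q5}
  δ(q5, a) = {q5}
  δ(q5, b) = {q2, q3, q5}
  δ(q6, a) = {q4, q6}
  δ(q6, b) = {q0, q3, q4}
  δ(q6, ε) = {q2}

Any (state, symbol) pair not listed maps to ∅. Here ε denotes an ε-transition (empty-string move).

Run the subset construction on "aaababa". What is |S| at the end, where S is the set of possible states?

Start in {q0}.
Read 'a': {q0} → ∅.
The set is empty and remains empty for the remaining 6 symbols.
That set has 0 states.

0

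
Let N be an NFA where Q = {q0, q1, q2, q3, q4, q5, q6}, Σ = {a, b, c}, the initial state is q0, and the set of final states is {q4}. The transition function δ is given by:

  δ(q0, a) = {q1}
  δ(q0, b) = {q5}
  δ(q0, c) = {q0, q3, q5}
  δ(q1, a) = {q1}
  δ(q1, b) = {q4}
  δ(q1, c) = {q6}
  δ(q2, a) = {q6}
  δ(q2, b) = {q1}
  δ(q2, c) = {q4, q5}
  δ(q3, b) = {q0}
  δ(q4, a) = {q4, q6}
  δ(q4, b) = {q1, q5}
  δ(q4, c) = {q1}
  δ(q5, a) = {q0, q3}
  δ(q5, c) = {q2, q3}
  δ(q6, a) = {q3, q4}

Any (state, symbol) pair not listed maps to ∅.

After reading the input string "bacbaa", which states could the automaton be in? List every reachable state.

{q1}

Start in {q0}.
Read 'b': q0→{q5}; now {q5}.
Read 'a': q5→{q0, q3}; now {q0, q3}.
Read 'c': q0→{q0, q3, q5}, q3→∅; now {q0, q3, q5}.
Read 'b': q0→{q5}, q3→{q0}, q5→∅; now {q0, q5}.
Read 'a': q0→{q1}, q5→{q0, q3}; now {q0, q1, q3}.
Read 'a': q0→{q1}, q1→{q1}, q3→∅; now {q1}.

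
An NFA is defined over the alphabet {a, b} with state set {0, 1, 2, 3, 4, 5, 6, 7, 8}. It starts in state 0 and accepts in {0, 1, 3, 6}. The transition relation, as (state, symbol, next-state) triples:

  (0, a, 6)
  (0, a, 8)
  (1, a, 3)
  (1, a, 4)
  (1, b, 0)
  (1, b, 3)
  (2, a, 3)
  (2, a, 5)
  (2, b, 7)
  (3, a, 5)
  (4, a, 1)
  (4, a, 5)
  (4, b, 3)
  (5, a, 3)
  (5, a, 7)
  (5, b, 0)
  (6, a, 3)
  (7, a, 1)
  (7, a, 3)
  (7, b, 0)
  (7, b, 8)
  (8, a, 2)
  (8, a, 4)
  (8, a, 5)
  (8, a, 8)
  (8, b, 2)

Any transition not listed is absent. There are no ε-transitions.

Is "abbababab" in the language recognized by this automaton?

Yes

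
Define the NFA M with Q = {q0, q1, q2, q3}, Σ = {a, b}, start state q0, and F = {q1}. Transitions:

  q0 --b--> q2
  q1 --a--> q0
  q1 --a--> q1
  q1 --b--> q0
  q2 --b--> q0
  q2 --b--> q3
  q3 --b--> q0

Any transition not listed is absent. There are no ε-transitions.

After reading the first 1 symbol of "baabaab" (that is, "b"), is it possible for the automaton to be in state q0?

Start in {q0}.
Read 'b': q0→{q2}; now {q2}.
State q0 is not in {q2}.

No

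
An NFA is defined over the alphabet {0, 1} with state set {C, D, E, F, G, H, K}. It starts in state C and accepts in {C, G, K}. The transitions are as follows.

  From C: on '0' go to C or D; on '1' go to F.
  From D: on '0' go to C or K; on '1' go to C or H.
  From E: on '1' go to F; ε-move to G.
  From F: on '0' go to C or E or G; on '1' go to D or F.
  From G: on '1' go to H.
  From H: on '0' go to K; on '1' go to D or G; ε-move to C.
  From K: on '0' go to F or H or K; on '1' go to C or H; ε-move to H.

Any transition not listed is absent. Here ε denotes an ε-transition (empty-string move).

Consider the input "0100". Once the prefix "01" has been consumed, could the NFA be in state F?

Yes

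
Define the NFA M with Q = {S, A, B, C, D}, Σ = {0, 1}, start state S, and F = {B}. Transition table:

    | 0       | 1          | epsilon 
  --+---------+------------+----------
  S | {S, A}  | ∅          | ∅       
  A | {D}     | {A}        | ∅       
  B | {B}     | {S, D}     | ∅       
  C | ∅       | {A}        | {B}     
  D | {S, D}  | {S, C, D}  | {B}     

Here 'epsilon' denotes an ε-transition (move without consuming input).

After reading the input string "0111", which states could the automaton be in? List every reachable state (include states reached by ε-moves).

Start in {S}.
Read '0': S→{S, A}; now {S, A}.
Read '1': S→∅, A→{A}; now {A}.
Read '1': A→{A}; now {A}.
Read '1': A→{A}; now {A}.

{A}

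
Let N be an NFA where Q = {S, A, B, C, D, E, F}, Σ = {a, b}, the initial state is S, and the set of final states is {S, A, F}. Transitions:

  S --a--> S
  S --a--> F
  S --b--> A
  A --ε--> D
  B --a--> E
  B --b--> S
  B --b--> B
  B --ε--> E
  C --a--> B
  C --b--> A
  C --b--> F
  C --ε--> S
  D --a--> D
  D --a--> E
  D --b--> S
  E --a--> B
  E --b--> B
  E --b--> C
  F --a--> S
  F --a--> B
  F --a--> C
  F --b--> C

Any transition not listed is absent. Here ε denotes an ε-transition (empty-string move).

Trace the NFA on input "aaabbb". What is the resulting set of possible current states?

{S, A, B, C, D, E, F}

Start in {S}.
Read 'a': S→{S, F}; now {S, F}.
Read 'a': S→{S, F}, F→{S, B, C}; union {S, B, C, F}; ε-closure = {S, B, C, E, F}.
Read 'a': S→{S, F}, B→{E}, C→{B}, E→{B}, F→{S, B, C}; now {S, B, C, E, F}.
Read 'b': S→{A}, B→{S, B}, C→{A, F}, E→{B, C}, F→{C}; union {S, A, B, C, F}; ε-closure = {S, A, B, C, D, E, F}.
Read 'b': S→{A}, A→∅, B→{S, B}, C→{A, F}, D→{S}, E→{B, C}, F→{C}; union {S, A, B, C, F}; ε-closure = {S, A, B, C, D, E, F}.
Read 'b': S→{A}, A→∅, B→{S, B}, C→{A, F}, D→{S}, E→{B, C}, F→{C}; union {S, A, B, C, F}; ε-closure = {S, A, B, C, D, E, F}.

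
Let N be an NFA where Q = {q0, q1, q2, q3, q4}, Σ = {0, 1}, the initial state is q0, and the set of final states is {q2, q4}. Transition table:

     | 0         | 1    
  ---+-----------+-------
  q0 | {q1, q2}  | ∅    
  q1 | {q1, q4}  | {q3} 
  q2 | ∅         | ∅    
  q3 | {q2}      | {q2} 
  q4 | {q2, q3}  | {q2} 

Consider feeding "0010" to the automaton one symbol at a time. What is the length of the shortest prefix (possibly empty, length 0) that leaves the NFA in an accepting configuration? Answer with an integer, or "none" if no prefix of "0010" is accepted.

1

Start in {q0}.
Read '0': q0→{q1, q2}; now {q1, q2}.
None of the earlier sets intersect F, but {q1, q2} does.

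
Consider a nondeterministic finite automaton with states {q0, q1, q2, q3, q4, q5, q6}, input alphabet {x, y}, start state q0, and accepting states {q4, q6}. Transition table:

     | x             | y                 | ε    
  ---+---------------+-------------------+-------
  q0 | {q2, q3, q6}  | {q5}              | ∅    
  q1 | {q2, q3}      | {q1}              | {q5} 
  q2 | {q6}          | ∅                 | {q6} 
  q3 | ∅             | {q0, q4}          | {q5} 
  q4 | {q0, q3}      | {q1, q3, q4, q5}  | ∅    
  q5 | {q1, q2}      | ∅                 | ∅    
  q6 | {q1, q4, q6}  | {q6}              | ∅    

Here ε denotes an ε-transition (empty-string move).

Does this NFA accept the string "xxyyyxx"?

Yes

Start in {q0}.
Read 'x': q0→{q2, q3, q6}; union {q2, q3, q6}; ε-closure = {q2, q3, q5, q6}.
Read 'x': q2→{q6}, q3→∅, q5→{q1, q2}, q6→{q1, q4, q6}; union {q1, q2, q4, q6}; ε-closure = {q1, q2, q4, q5, q6}.
Read 'y': q1→{q1}, q2→∅, q4→{q1, q3, q4, q5}, q5→∅, q6→{q6}; now {q1, q3, q4, q5, q6}.
Read 'y': q1→{q1}, q3→{q0, q4}, q4→{q1, q3, q4, q5}, q5→∅, q6→{q6}; now {q0, q1, q3, q4, q5, q6}.
Read 'y': q0→{q5}, q1→{q1}, q3→{q0, q4}, q4→{q1, q3, q4, q5}, q5→∅, q6→{q6}; now {q0, q1, q3, q4, q5, q6}.
Read 'x': q0→{q2, q3, q6}, q1→{q2, q3}, q3→∅, q4→{q0, q3}, q5→{q1, q2}, q6→{q1, q4, q6}; union {q0, q1, q2, q3, q4, q6}; ε-closure = {q0, q1, q2, q3, q4, q5, q6}.
Read 'x': q0→{q2, q3, q6}, q1→{q2, q3}, q2→{q6}, q3→∅, q4→{q0, q3}, q5→{q1, q2}, q6→{q1, q4, q6}; union {q0, q1, q2, q3, q4, q6}; ε-closure = {q0, q1, q2, q3, q4, q5, q6}.
The final set {q0, q1, q2, q3, q4, q5, q6} contains the accepting states q4, q6.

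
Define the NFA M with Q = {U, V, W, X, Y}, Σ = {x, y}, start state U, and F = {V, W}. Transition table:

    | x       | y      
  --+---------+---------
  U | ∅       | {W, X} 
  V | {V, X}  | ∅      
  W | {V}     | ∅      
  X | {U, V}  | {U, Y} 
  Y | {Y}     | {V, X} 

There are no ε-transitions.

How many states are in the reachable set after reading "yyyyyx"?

Start in {U}.
Read 'y': {U} → {W, X}.
Read 'y': {W, X} → {U, Y}.
Read 'y': {U, Y} → {V, W, X}.
Read 'y': {V, W, X} → {U, Y}.
Read 'y': {U, Y} → {V, W, X}.
Read 'x': {V, W, X} → {U, V, X}.
That set has 3 states.

3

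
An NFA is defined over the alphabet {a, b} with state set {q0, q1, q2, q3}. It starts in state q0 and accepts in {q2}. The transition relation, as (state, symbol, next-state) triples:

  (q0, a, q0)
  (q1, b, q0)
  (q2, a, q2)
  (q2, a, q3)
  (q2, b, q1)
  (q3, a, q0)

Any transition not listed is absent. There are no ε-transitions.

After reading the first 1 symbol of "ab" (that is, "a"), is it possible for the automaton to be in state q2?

No

Start in {q0}.
Read 'a': q0→{q0}; now {q0}.
State q2 is not in {q0}.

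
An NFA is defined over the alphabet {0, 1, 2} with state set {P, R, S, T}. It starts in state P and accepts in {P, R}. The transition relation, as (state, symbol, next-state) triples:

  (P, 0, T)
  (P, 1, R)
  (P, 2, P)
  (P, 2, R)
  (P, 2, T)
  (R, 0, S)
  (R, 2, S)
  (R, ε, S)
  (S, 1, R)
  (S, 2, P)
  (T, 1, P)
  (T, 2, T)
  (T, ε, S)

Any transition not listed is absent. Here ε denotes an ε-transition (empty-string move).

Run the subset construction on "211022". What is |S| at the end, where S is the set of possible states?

4

Start in {P}.
Read '2': P→{P, R, T}; union {P, R, T}; ε-closure = {P, R, S, T}.
Read '1': P→{R}, R→∅, S→{R}, T→{P}; union {P, R}; ε-closure = {P, R, S}.
Read '1': P→{R}, R→∅, S→{R}; union {R}; ε-closure = {R, S}.
Read '0': R→{S}, S→∅; now {S}.
Read '2': S→{P}; now {P}.
Read '2': P→{P, R, T}; union {P, R, T}; ε-closure = {P, R, S, T}.
That set has 4 states.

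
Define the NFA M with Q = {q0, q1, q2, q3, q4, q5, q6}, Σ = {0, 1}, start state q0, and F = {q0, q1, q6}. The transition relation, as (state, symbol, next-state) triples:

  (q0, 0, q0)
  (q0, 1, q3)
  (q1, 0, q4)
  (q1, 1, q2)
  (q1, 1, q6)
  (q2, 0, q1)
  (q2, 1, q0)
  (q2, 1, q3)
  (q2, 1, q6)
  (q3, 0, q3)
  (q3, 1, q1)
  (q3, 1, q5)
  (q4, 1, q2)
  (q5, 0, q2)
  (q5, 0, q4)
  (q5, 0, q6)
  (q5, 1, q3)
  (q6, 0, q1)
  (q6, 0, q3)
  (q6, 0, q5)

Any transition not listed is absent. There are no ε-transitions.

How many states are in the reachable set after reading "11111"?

5

Start in {q0}.
Read '1': {q0} → {q3}.
Read '1': {q3} → {q1, q5}.
Read '1': {q1, q5} → {q2, q3, q6}.
Read '1': {q2, q3, q6} → {q0, q1, q3, q5, q6}.
Read '1': {q0, q1, q3, q5, q6} → {q1, q2, q3, q5, q6}.
That set has 5 states.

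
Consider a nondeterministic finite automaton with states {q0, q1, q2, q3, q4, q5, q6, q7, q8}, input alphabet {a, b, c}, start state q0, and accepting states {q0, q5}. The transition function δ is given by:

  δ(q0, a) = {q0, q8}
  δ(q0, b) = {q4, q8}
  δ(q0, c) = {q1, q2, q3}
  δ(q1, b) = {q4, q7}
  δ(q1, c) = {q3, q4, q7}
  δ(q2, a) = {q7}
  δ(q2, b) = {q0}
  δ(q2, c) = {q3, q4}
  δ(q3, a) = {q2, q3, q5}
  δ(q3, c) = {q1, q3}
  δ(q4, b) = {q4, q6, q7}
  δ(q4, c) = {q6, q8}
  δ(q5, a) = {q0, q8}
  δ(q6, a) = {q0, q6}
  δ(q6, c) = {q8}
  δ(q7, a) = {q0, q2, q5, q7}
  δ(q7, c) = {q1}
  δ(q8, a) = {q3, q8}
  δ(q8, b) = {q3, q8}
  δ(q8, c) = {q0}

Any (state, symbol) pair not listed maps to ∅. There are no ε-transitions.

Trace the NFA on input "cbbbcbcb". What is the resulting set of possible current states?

Start in {q0}.
Read 'c': {q0} → {q1, q2, q3}.
Read 'b': {q1, q2, q3} → {q0, q4, q7}.
Read 'b': {q0, q4, q7} → {q4, q6, q7, q8}.
Read 'b': {q4, q6, q7, q8} → {q3, q4, q6, q7, q8}.
Read 'c': {q3, q4, q6, q7, q8} → {q0, q1, q3, q6, q8}.
Read 'b': {q0, q1, q3, q6, q8} → {q3, q4, q7, q8}.
Read 'c': {q3, q4, q7, q8} → {q0, q1, q3, q6, q8}.
Read 'b': {q0, q1, q3, q6, q8} → {q3, q4, q7, q8}.

{q3, q4, q7, q8}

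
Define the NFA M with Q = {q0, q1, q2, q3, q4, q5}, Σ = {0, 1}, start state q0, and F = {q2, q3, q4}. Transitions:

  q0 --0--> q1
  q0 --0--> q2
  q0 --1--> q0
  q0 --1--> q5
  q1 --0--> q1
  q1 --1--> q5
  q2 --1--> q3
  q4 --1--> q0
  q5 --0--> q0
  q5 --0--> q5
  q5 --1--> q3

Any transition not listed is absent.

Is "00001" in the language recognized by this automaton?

No

Start in {q0}.
Read '0': {q0} → {q1, q2}.
Read '0': {q1, q2} → {q1}.
Read '0': {q1} → {q1}.
Read '0': {q1} → {q1}.
Read '1': {q1} → {q5}.
The final set {q5} contains no accepting state.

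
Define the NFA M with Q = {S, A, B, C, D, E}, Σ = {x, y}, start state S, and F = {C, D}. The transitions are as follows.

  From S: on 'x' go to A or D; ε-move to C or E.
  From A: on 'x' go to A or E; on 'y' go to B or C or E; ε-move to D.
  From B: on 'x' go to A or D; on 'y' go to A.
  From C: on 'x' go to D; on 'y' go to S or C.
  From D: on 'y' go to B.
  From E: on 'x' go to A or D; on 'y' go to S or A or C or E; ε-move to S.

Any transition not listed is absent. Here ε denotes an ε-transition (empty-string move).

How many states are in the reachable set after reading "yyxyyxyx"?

5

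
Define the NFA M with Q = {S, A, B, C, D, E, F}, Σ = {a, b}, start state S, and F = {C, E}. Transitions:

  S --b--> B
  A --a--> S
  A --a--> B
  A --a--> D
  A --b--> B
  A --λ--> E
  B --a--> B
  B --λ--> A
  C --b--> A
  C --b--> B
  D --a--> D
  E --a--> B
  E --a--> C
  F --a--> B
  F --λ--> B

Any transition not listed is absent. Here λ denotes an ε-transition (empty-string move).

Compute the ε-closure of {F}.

Begin with {F}.
ε-move F → B; add B.
ε-move B → A; add A.
ε-move A → E; add E.

{A, B, E, F}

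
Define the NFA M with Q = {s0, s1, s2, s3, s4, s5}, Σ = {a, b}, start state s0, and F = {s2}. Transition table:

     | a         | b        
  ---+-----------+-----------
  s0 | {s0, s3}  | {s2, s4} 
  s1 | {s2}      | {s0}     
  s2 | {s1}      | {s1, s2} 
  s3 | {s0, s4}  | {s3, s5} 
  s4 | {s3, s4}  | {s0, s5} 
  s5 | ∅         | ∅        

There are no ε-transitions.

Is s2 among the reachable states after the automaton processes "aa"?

No

Start in {s0}.
Read 'a': {s0} → {s0, s3}.
Read 'a': {s0, s3} → {s0, s3, s4}.
State s2 is not in {s0, s3, s4}.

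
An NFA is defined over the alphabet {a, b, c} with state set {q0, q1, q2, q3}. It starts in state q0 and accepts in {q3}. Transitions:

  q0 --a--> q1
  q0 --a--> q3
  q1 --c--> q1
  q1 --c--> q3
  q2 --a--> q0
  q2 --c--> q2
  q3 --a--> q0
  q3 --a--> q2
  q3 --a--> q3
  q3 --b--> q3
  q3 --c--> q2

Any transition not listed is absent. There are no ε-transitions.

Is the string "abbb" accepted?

Yes

Start in {q0}.
Read 'a': {q0} → {q1, q3}.
Read 'b': {q1, q3} → {q3}.
Read 'b': {q3} → {q3}.
Read 'b': {q3} → {q3}.
The final set {q3} contains the accepting state q3.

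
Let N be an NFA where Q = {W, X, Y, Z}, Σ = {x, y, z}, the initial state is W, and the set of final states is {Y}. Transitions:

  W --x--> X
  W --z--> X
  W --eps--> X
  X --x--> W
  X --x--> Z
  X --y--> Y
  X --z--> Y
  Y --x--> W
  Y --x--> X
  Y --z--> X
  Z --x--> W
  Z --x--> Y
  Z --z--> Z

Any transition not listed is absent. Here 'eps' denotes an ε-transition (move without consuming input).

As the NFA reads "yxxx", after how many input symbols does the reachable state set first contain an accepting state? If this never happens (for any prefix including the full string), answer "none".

Start: ε-closure({W}) = {W, X}.
Read 'y': W→∅, X→{Y}; now {Y}.
None of the earlier sets intersect F, but {Y} does.

1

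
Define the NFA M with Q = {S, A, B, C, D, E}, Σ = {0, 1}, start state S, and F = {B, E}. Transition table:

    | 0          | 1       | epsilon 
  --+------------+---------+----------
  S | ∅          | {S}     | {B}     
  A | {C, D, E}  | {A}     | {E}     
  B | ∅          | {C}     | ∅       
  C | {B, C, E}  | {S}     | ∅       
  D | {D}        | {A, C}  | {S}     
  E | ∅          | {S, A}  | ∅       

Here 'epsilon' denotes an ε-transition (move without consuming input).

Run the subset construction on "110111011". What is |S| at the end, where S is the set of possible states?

5

Start: ε-closure({S}) = {S, B}.
Read '1': S→{S}, B→{C}; union {S, C}; ε-closure = {S, B, C}.
Read '1': S→{S}, B→{C}, C→{S}; union {S, C}; ε-closure = {S, B, C}.
Read '0': S→∅, B→∅, C→{B, C, E}; now {B, C, E}.
Read '1': B→{C}, C→{S}, E→{S, A}; union {S, A, C}; ε-closure = {S, A, B, C, E}.
Read '1': S→{S}, A→{A}, B→{C}, C→{S}, E→{S, A}; union {S, A, C}; ε-closure = {S, A, B, C, E}.
Read '1': S→{S}, A→{A}, B→{C}, C→{S}, E→{S, A}; union {S, A, C}; ε-closure = {S, A, B, C, E}.
Read '0': S→∅, A→{C, D, E}, B→∅, C→{B, C, E}, E→∅; union {B, C, D, E}; ε-closure = {S, B, C, D, E}.
Read '1': S→{S}, B→{C}, C→{S}, D→{A, C}, E→{S, A}; union {S, A, C}; ε-closure = {S, A, B, C, E}.
Read '1': S→{S}, A→{A}, B→{C}, C→{S}, E→{S, A}; union {S, A, C}; ε-closure = {S, A, B, C, E}.
That set has 5 states.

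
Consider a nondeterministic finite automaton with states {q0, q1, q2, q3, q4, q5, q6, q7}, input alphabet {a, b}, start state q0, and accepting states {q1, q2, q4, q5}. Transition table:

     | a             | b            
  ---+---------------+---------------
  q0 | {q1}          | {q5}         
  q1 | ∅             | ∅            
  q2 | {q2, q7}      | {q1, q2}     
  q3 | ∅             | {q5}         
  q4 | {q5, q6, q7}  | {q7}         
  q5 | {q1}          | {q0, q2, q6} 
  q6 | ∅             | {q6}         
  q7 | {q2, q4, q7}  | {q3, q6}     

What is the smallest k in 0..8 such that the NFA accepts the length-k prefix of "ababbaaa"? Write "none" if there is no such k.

1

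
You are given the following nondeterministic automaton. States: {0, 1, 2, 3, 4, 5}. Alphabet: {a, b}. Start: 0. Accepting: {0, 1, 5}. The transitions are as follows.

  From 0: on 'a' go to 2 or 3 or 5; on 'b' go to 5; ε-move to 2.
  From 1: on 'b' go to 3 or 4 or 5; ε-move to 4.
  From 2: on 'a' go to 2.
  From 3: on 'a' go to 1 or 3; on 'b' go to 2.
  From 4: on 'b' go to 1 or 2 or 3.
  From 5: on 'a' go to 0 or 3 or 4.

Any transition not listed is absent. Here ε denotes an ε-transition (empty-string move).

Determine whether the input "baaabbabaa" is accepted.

Yes

Start: ε-closure({0}) = {0, 2}.
Read 'b': 0→{5}, 2→∅; now {5}.
Read 'a': 5→{0, 3, 4}; union {0, 3, 4}; ε-closure = {0, 2, 3, 4}.
Read 'a': 0→{2, 3, 5}, 2→{2}, 3→{1, 3}, 4→∅; union {1, 2, 3, 5}; ε-closure = {1, 2, 3, 4, 5}.
Read 'a': 1→∅, 2→{2}, 3→{1, 3}, 4→∅, 5→{0, 3, 4}; now {0, 1, 2, 3, 4}.
Read 'b': 0→{5}, 1→{3, 4, 5}, 2→∅, 3→{2}, 4→{1, 2, 3}; now {1, 2, 3, 4, 5}.
Read 'b': 1→{3, 4, 5}, 2→∅, 3→{2}, 4→{1, 2, 3}, 5→∅; now {1, 2, 3, 4, 5}.
Read 'a': 1→∅, 2→{2}, 3→{1, 3}, 4→∅, 5→{0, 3, 4}; now {0, 1, 2, 3, 4}.
Read 'b': 0→{5}, 1→{3, 4, 5}, 2→∅, 3→{2}, 4→{1, 2, 3}; now {1, 2, 3, 4, 5}.
Read 'a': 1→∅, 2→{2}, 3→{1, 3}, 4→∅, 5→{0, 3, 4}; now {0, 1, 2, 3, 4}.
Read 'a': 0→{2, 3, 5}, 1→∅, 2→{2}, 3→{1, 3}, 4→∅; union {1, 2, 3, 5}; ε-closure = {1, 2, 3, 4, 5}.
The final set {1, 2, 3, 4, 5} contains the accepting states 1, 5.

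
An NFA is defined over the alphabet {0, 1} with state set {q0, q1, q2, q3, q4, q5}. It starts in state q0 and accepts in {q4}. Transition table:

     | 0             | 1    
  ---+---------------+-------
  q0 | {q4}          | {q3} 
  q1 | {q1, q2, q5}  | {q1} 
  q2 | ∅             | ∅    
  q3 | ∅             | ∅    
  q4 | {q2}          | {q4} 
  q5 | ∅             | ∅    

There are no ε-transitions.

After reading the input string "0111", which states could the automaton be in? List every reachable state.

{q4}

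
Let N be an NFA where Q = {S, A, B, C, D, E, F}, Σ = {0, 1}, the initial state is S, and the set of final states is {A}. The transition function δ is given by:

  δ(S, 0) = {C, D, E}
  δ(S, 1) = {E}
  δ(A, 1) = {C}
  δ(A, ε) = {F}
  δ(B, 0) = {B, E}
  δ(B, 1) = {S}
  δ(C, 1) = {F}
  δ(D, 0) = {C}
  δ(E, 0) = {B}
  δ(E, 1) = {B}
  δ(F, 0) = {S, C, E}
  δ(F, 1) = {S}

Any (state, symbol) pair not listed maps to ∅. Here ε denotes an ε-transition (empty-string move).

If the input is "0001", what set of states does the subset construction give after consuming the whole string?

Start in {S}.
Read '0': {S} → {C, D, E}.
Read '0': {C, D, E} → {B, C}.
Read '0': {B, C} → {B, E}.
Read '1': {B, E} → {S, B}.

{S, B}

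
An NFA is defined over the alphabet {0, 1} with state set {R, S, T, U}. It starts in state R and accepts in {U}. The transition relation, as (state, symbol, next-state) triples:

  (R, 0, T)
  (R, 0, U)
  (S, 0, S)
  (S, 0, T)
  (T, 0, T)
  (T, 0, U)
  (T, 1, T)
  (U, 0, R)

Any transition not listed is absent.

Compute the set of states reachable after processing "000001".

{T}

Start in {R}.
Read '0': R→{T, U}; now {T, U}.
Read '0': T→{T, U}, U→{R}; now {R, T, U}.
Read '0': R→{T, U}, T→{T, U}, U→{R}; now {R, T, U}.
Read '0': R→{T, U}, T→{T, U}, U→{R}; now {R, T, U}.
Read '0': R→{T, U}, T→{T, U}, U→{R}; now {R, T, U}.
Read '1': R→∅, T→{T}, U→∅; now {T}.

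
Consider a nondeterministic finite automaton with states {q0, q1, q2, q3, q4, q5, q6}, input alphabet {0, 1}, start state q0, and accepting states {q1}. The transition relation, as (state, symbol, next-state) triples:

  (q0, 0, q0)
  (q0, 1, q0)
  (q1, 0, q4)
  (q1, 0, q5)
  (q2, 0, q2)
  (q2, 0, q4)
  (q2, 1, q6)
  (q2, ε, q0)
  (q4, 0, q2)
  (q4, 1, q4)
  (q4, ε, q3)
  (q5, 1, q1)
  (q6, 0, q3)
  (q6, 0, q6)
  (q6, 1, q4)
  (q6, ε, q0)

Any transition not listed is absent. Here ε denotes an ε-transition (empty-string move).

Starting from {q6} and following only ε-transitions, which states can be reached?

{q0, q6}

Begin with {q6}.
ε-move q6 → q0; add q0.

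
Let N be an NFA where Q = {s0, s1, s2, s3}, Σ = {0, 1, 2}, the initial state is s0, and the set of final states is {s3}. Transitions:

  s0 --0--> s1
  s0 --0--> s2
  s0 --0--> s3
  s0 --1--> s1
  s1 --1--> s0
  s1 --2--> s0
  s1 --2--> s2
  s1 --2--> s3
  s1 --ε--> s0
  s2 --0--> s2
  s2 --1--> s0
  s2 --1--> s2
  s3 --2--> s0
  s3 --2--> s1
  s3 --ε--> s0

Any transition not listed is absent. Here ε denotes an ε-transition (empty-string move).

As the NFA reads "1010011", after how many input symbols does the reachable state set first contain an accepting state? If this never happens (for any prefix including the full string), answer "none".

Start in {s0}.
Read '1': {s0} → {s0, s1}.
Read '0': {s0, s1} → {s0, s1, s2, s3}.
None of the earlier sets intersect F, but {s0, s1, s2, s3} does.

2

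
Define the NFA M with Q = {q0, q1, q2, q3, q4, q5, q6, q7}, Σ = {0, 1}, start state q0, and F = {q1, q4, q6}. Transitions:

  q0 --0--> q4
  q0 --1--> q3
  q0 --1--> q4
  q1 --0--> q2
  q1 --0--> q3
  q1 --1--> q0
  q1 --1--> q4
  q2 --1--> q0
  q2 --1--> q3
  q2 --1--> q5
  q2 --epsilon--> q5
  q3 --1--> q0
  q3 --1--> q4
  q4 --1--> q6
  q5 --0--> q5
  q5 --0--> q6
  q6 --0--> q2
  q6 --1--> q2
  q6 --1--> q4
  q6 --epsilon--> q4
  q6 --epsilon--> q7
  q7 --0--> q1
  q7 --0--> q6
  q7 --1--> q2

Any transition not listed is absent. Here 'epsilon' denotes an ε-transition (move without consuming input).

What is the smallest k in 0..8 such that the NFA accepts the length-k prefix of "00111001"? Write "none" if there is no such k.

Start in {q0}.
Read '0': q0→{q4}; now {q4}.
None of the earlier sets intersect F, but {q4} does.

1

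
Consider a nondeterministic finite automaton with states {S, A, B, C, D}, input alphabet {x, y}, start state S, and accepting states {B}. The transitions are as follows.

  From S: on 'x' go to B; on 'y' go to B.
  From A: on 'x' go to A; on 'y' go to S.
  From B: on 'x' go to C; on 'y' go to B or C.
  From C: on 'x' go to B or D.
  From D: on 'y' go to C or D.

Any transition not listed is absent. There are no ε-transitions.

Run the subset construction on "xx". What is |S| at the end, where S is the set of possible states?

Start in {S}.
Read 'x': S→{B}; now {B}.
Read 'x': B→{C}; now {C}.
That set has 1 state.

1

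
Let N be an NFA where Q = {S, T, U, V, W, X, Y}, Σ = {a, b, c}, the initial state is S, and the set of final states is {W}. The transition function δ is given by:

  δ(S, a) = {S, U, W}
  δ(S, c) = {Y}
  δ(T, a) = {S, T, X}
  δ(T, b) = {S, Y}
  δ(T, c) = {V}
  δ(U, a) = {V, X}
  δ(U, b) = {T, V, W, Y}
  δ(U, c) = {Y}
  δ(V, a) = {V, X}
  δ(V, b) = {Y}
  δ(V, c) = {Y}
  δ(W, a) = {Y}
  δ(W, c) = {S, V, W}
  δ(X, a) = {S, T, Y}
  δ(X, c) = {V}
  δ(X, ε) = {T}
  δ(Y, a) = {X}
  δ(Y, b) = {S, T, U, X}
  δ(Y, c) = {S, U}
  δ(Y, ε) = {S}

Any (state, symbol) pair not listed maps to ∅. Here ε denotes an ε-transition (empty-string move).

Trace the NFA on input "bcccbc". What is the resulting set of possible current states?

Start in {S}.
Read 'b': S→∅; now ∅.
The set is empty and remains empty for the remaining 5 symbols.

∅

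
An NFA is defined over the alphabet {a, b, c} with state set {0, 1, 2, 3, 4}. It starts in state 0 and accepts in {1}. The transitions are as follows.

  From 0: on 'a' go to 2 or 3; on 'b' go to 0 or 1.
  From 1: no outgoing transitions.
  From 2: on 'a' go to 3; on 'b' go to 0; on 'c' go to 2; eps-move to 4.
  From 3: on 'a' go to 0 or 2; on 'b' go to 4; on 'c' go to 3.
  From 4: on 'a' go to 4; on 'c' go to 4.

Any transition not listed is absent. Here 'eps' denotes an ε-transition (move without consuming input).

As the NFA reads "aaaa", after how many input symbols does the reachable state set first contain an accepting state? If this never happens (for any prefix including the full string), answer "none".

none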